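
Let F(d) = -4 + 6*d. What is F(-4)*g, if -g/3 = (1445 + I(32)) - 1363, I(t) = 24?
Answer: 8904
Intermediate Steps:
g = -318 (g = -3*((1445 + 24) - 1363) = -3*(1469 - 1363) = -3*106 = -318)
F(-4)*g = (-4 + 6*(-4))*(-318) = (-4 - 24)*(-318) = -28*(-318) = 8904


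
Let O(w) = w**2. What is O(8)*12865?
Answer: 823360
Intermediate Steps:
O(8)*12865 = 8**2*12865 = 64*12865 = 823360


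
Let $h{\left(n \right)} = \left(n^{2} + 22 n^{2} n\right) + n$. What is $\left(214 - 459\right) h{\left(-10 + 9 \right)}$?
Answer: $5390$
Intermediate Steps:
$h{\left(n \right)} = n + n^{2} + 22 n^{3}$ ($h{\left(n \right)} = \left(n^{2} + 22 n^{3}\right) + n = n + n^{2} + 22 n^{3}$)
$\left(214 - 459\right) h{\left(-10 + 9 \right)} = \left(214 - 459\right) \left(-10 + 9\right) \left(1 + \left(-10 + 9\right) + 22 \left(-10 + 9\right)^{2}\right) = - 245 \left(- (1 - 1 + 22 \left(-1\right)^{2})\right) = - 245 \left(- (1 - 1 + 22 \cdot 1)\right) = - 245 \left(- (1 - 1 + 22)\right) = - 245 \left(\left(-1\right) 22\right) = \left(-245\right) \left(-22\right) = 5390$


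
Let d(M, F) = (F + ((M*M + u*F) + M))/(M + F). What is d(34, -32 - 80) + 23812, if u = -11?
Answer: 309171/13 ≈ 23782.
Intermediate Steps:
d(M, F) = (M + M**2 - 10*F)/(F + M) (d(M, F) = (F + ((M*M - 11*F) + M))/(M + F) = (F + ((M**2 - 11*F) + M))/(F + M) = (F + (M + M**2 - 11*F))/(F + M) = (M + M**2 - 10*F)/(F + M))
d(34, -32 - 80) + 23812 = (34 + 34**2 - 10*(-32 - 80))/((-32 - 80) + 34) + 23812 = (34 + 1156 - 10*(-112))/(-112 + 34) + 23812 = (34 + 1156 + 1120)/(-78) + 23812 = -1/78*2310 + 23812 = -385/13 + 23812 = 309171/13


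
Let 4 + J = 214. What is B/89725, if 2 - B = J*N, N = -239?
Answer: 50192/89725 ≈ 0.55940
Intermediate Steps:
J = 210 (J = -4 + 214 = 210)
B = 50192 (B = 2 - 210*(-239) = 2 - 1*(-50190) = 2 + 50190 = 50192)
B/89725 = 50192/89725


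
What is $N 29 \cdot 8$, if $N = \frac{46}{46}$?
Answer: $232$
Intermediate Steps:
$N = 1$ ($N = 46 \cdot \frac{1}{46} = 1$)
$N 29 \cdot 8 = 1 \cdot 29 \cdot 8 = 29 \cdot 8 = 232$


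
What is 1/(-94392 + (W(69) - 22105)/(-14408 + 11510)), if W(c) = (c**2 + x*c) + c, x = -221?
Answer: -1449/136757746 ≈ -1.0595e-5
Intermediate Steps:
W(c) = c**2 - 220*c (W(c) = (c**2 - 221*c) + c = c**2 - 220*c)
1/(-94392 + (W(69) - 22105)/(-14408 + 11510)) = 1/(-94392 + (69*(-220 + 69) - 22105)/(-14408 + 11510)) = 1/(-94392 + (69*(-151) - 22105)/(-2898)) = 1/(-94392 + (-10419 - 22105)*(-1/2898)) = 1/(-94392 - 32524*(-1/2898)) = 1/(-94392 + 16262/1449) = 1/(-136757746/1449) = -1449/136757746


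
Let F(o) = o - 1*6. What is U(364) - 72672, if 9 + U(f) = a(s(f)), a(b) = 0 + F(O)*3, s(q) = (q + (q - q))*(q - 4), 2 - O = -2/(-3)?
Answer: -72695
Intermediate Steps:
O = 4/3 (O = 2 - (-2)/(-3) = 2 - (-2)*(-1)/3 = 2 - 1*⅔ = 2 - ⅔ = 4/3 ≈ 1.3333)
s(q) = q*(-4 + q) (s(q) = (q + 0)*(-4 + q) = q*(-4 + q))
F(o) = -6 + o (F(o) = o - 6 = -6 + o)
a(b) = -14 (a(b) = 0 + (-6 + 4/3)*3 = 0 - 14/3*3 = 0 - 14 = -14)
U(f) = -23 (U(f) = -9 - 14 = -23)
U(364) - 72672 = -23 - 72672 = -72695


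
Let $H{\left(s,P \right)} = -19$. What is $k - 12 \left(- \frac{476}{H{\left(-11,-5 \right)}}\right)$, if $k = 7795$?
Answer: $\frac{142393}{19} \approx 7494.4$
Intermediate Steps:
$k - 12 \left(- \frac{476}{H{\left(-11,-5 \right)}}\right) = 7795 - 12 \left(- \frac{476}{-19}\right) = 7795 - 12 \left(\left(-476\right) \left(- \frac{1}{19}\right)\right) = 7795 - 12 \cdot \frac{476}{19} = 7795 - \frac{5712}{19} = \frac{142393}{19}$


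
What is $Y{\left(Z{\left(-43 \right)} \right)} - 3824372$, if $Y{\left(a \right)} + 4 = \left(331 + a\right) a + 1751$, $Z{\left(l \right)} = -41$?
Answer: $-3834515$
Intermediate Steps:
$Y{\left(a \right)} = 1747 + a \left(331 + a\right)$ ($Y{\left(a \right)} = -4 + \left(\left(331 + a\right) a + 1751\right) = -4 + \left(a \left(331 + a\right) + 1751\right) = -4 + \left(1751 + a \left(331 + a\right)\right) = 1747 + a \left(331 + a\right)$)
$Y{\left(Z{\left(-43 \right)} \right)} - 3824372 = \left(1747 + \left(-41\right)^{2} + 331 \left(-41\right)\right) - 3824372 = \left(1747 + 1681 - 13571\right) - 3824372 = -10143 - 3824372 = -3834515$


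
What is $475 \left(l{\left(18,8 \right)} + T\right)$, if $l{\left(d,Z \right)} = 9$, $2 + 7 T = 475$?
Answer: $\frac{254600}{7} \approx 36371.0$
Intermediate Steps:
$T = \frac{473}{7}$ ($T = - \frac{2}{7} + \frac{1}{7} \cdot 475 = - \frac{2}{7} + \frac{475}{7} = \frac{473}{7} \approx 67.571$)
$475 \left(l{\left(18,8 \right)} + T\right) = 475 \left(9 + \frac{473}{7}\right) = 475 \cdot \frac{536}{7} = \frac{254600}{7}$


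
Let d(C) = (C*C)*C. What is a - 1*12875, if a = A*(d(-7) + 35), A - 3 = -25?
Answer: -6099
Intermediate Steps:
A = -22 (A = 3 - 25 = -22)
d(C) = C³ (d(C) = C²*C = C³)
a = 6776 (a = -22*((-7)³ + 35) = -22*(-343 + 35) = -22*(-308) = 6776)
a - 1*12875 = 6776 - 1*12875 = 6776 - 12875 = -6099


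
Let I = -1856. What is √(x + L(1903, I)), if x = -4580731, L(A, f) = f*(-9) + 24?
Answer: I*√4564003 ≈ 2136.4*I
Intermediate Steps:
L(A, f) = 24 - 9*f (L(A, f) = -9*f + 24 = 24 - 9*f)
√(x + L(1903, I)) = √(-4580731 + (24 - 9*(-1856))) = √(-4580731 + (24 + 16704)) = √(-4580731 + 16728) = √(-4564003) = I*√4564003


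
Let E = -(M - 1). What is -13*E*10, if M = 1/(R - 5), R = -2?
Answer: -1040/7 ≈ -148.57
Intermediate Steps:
M = -⅐ (M = 1/(-2 - 5) = 1/(-7) = -⅐ ≈ -0.14286)
E = 8/7 (E = -(-⅐ - 1) = -1*(-8/7) = 8/7 ≈ 1.1429)
-13*E*10 = -13*8/7*10 = -104/7*10 = -1040/7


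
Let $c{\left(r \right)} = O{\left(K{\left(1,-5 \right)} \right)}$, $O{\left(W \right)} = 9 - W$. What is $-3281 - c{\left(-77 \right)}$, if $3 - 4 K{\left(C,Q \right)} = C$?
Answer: $- \frac{6579}{2} \approx -3289.5$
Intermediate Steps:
$K{\left(C,Q \right)} = \frac{3}{4} - \frac{C}{4}$
$c{\left(r \right)} = \frac{17}{2}$ ($c{\left(r \right)} = 9 - \left(\frac{3}{4} - \frac{1}{4}\right) = 9 - \frac{1}{2} = \frac{17}{2}$)
$-3281 - c{\left(-77 \right)} = -3281 - \frac{17}{2} = - \frac{6579}{2}$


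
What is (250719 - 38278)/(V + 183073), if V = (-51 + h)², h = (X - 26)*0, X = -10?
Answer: 212441/185674 ≈ 1.1442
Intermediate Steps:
h = 0 (h = (-10 - 26)*0 = -36*0 = 0)
V = 2601 (V = (-51 + 0)² = (-51)² = 2601)
(250719 - 38278)/(V + 183073) = (250719 - 38278)/(2601 + 183073) = 212441/185674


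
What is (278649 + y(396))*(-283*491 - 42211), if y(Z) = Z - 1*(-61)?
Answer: -50563959384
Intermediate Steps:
y(Z) = 61 + Z (y(Z) = Z + 61 = 61 + Z)
(278649 + y(396))*(-283*491 - 42211) = (278649 + (61 + 396))*(-283*491 - 42211) = (278649 + 457)*(-138953 - 42211) = 279106*(-181164) = -50563959384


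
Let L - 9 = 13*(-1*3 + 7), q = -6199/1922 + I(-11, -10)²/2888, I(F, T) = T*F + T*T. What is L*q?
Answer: 254894173/346921 ≈ 734.73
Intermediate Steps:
I(F, T) = T² + F*T (I(F, T) = F*T + T² = T² + F*T)
q = 4178593/346921 (q = -6199/1922 + (-10*(-11 - 10))²/2888 = -6199*1/1922 + (-10*(-21))²*(1/2888) = -6199/1922 + 210²*(1/2888) = -6199/1922 + 44100*(1/2888) = -6199/1922 + 11025/722 = 4178593/346921 ≈ 12.045)
L = 61 (L = 9 + 13*(-1*3 + 7) = 9 + 13*(-3 + 7) = 9 + 13*4 = 9 + 52 = 61)
L*q = 61*(4178593/346921) = 254894173/346921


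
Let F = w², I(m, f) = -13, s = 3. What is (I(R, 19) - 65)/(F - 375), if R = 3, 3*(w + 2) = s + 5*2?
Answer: 351/1663 ≈ 0.21106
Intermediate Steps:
w = 7/3 (w = -2 + (3 + 5*2)/3 = -2 + (3 + 10)/3 = -2 + (⅓)*13 = -2 + 13/3 = 7/3 ≈ 2.3333)
F = 49/9 (F = (7/3)² = 49/9 ≈ 5.4444)
(I(R, 19) - 65)/(F - 375) = (-13 - 65)/(49/9 - 375) = -78/(-3326/9) = -78*(-9/3326) = 351/1663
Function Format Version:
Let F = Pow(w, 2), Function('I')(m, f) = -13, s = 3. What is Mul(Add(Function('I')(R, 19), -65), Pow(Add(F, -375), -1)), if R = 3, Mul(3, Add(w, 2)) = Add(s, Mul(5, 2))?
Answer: Rational(351, 1663) ≈ 0.21106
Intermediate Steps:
w = Rational(7, 3) (w = Add(-2, Mul(Rational(1, 3), Add(3, Mul(5, 2)))) = Add(-2, Mul(Rational(1, 3), Add(3, 10))) = Add(-2, Mul(Rational(1, 3), 13)) = Add(-2, Rational(13, 3)) = Rational(7, 3) ≈ 2.3333)
F = Rational(49, 9) (F = Pow(Rational(7, 3), 2) = Rational(49, 9) ≈ 5.4444)
Mul(Add(Function('I')(R, 19), -65), Pow(Add(F, -375), -1)) = Mul(Add(-13, -65), Pow(Add(Rational(49, 9), -375), -1)) = Mul(-78, Pow(Rational(-3326, 9), -1)) = Mul(-78, Rational(-9, 3326)) = Rational(351, 1663)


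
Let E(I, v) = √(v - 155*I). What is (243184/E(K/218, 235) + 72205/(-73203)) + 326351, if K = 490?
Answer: 23889800048/73203 - 60796*I*√336810/1545 ≈ 3.2635e+5 - 22837.0*I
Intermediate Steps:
(243184/E(K/218, 235) + 72205/(-73203)) + 326351 = (243184/(√(235 - 75950/218)) + 72205/(-73203)) + 326351 = (243184/(√(235 - 75950/218)) + 72205*(-1/73203)) + 326351 = (243184/(√(235 - 155*245/109)) - 72205/73203) + 326351 = (243184/(√(235 - 37975/109)) - 72205/73203) + 326351 = (243184/(√(-12360/109)) - 72205/73203) + 326351 = (243184/((2*I*√336810/109)) - 72205/73203) + 326351 = (243184*(-I*√336810/6180) - 72205/73203) + 326351 = (-60796*I*√336810/1545 - 72205/73203) + 326351 = (-72205/73203 - 60796*I*√336810/1545) + 326351 = 23889800048/73203 - 60796*I*√336810/1545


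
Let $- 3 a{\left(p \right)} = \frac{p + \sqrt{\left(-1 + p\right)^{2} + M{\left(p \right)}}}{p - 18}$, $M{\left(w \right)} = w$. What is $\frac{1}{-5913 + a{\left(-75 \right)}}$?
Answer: $- \frac{460294758}{2721846633503} - \frac{279 \sqrt{5701}}{2721846633503} \approx -0.00016912$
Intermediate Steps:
$a{\left(p \right)} = - \frac{p + \sqrt{p + \left(-1 + p\right)^{2}}}{3 \left(-18 + p\right)}$ ($a{\left(p \right)} = - \frac{\left(p + \sqrt{\left(-1 + p\right)^{2} + p}\right) \frac{1}{p - 18}}{3} = - \frac{\left(p + \sqrt{p + \left(-1 + p\right)^{2}}\right) \frac{1}{-18 + p}}{3} = - \frac{\frac{1}{-18 + p} \left(p + \sqrt{p + \left(-1 + p\right)^{2}}\right)}{3} = - \frac{p + \sqrt{p + \left(-1 + p\right)^{2}}}{3 \left(-18 + p\right)}$)
$\frac{1}{-5913 + a{\left(-75 \right)}} = \frac{1}{-5913 + \frac{\left(-1\right) \left(-75\right) - \sqrt{-75 + \left(-1 - 75\right)^{2}}}{3 \left(-18 - 75\right)}} = \frac{1}{-5913 + \frac{75 - \sqrt{-75 + \left(-76\right)^{2}}}{3 \left(-93\right)}} = \frac{1}{-5913 + \frac{1}{3} \left(- \frac{1}{93}\right) \left(75 - \sqrt{-75 + 5776}\right)} = \frac{1}{-5913 + \frac{1}{3} \left(- \frac{1}{93}\right) \left(75 - \sqrt{5701}\right)} = \frac{1}{-5913 - \left(\frac{25}{93} - \frac{\sqrt{5701}}{279}\right)} = \frac{1}{- \frac{549934}{93} + \frac{\sqrt{5701}}{279}}$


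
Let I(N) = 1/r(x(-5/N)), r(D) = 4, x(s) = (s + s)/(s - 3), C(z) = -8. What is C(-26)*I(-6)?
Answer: -2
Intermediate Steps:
x(s) = 2*s/(-3 + s) (x(s) = (2*s)/(-3 + s) = 2*s/(-3 + s))
I(N) = 1/4
C(-26)*I(-6) = -8*1/4 = -2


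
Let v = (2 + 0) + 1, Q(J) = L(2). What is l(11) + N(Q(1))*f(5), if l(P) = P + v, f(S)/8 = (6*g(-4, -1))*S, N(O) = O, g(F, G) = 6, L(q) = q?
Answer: 2894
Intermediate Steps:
Q(J) = 2
f(S) = 288*S (f(S) = 8*((6*6)*S) = 8*(36*S) = 288*S)
v = 3 (v = 2 + 1 = 3)
l(P) = 3 + P (l(P) = P + 3 = 3 + P)
l(11) + N(Q(1))*f(5) = (3 + 11) + 2*(288*5) = 14 + 2*1440 = 14 + 2880 = 2894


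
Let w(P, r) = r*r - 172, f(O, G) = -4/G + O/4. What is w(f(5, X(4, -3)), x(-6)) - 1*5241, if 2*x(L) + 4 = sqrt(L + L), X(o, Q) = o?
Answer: -5413 + (2 - I*sqrt(3))**2 ≈ -5412.0 - 6.9282*I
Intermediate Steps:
f(O, G) = -4/G + O/4 (f(O, G) = -4/G + O*(1/4) = -4/G + O/4)
x(L) = -2 + sqrt(2)*sqrt(L)/2 (x(L) = -2 + sqrt(L + L)/2 = -2 + sqrt(2*L)/2 = -2 + (sqrt(2)*sqrt(L))/2 = -2 + sqrt(2)*sqrt(L)/2)
w(P, r) = -172 + r**2 (w(P, r) = r**2 - 172 = -172 + r**2)
w(f(5, X(4, -3)), x(-6)) - 1*5241 = (-172 + (-2 + sqrt(2)*sqrt(-6)/2)**2) - 1*5241 = (-172 + (-2 + sqrt(2)*(I*sqrt(6))/2)**2) - 5241 = (-172 + (-2 + I*sqrt(3))**2) - 5241 = -5413 + (-2 + I*sqrt(3))**2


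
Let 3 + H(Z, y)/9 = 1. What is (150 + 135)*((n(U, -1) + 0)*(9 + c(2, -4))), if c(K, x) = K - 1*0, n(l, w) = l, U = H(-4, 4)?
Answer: -56430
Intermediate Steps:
H(Z, y) = -18 (H(Z, y) = -27 + 9*1 = -27 + 9 = -18)
U = -18
c(K, x) = K (c(K, x) = K + 0 = K)
(150 + 135)*((n(U, -1) + 0)*(9 + c(2, -4))) = (150 + 135)*((-18 + 0)*(9 + 2)) = 285*(-18*11) = 285*(-198) = -56430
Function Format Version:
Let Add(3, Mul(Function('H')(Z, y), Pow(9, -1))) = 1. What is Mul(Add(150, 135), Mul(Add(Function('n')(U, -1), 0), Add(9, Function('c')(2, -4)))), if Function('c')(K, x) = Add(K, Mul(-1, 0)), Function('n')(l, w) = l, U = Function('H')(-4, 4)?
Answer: -56430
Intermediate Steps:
Function('H')(Z, y) = -18 (Function('H')(Z, y) = Add(-27, Mul(9, 1)) = Add(-27, 9) = -18)
U = -18
Function('c')(K, x) = K (Function('c')(K, x) = Add(K, 0) = K)
Mul(Add(150, 135), Mul(Add(Function('n')(U, -1), 0), Add(9, Function('c')(2, -4)))) = Mul(Add(150, 135), Mul(Add(-18, 0), Add(9, 2))) = Mul(285, Mul(-18, 11)) = Mul(285, -198) = -56430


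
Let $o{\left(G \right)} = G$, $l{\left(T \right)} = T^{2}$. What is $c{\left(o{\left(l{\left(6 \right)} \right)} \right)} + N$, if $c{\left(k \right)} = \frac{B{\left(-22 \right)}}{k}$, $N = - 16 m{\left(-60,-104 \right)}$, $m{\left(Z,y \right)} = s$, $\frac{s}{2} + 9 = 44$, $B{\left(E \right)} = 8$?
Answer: $- \frac{10078}{9} \approx -1119.8$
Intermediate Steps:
$s = 70$ ($s = -18 + 2 \cdot 44 = -18 + 88 = 70$)
$m{\left(Z,y \right)} = 70$
$N = -1120$ ($N = \left(-16\right) 70 = -1120$)
$c{\left(k \right)} = \frac{8}{k}$
$c{\left(o{\left(l{\left(6 \right)} \right)} \right)} + N = \frac{8}{6^{2}} - 1120 = \frac{8}{36} - 1120 = 8 \cdot \frac{1}{36} - 1120 = \frac{2}{9} - 1120 = - \frac{10078}{9}$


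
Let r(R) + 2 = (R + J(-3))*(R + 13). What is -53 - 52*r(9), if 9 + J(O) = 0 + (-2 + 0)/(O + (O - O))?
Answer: -2135/3 ≈ -711.67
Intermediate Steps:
J(O) = -9 - 2/O (J(O) = -9 + (0 + (-2 + 0)/(O + (O - O))) = -9 + (0 - 2/(O + 0)) = -9 + (0 - 2/O) = -9 - 2/O)
r(R) = -2 + (13 + R)*(-25/3 + R) (r(R) = -2 + (R + (-9 - 2/(-3)))*(R + 13) = -2 + (R + (-9 - 2*(-1/3)))*(13 + R) = -2 + (R + (-9 + 2/3))*(13 + R) = -2 + (R - 25/3)*(13 + R) = -2 + (-25/3 + R)*(13 + R) = -2 + (13 + R)*(-25/3 + R))
-53 - 52*r(9) = -53 - 52*(-331/3 + 9**2 + (14/3)*9) = -53 - 52*(-331/3 + 81 + 42) = -53 - 52*38/3 = -53 - 1976/3 = -2135/3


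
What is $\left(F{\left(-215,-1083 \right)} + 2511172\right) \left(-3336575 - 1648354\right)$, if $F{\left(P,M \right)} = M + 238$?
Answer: $-12513801861783$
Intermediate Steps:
$F{\left(P,M \right)} = 238 + M$
$\left(F{\left(-215,-1083 \right)} + 2511172\right) \left(-3336575 - 1648354\right) = \left(\left(238 - 1083\right) + 2511172\right) \left(-3336575 - 1648354\right) = \left(-845 + 2511172\right) \left(-4984929\right) = 2510327 \left(-4984929\right) = -12513801861783$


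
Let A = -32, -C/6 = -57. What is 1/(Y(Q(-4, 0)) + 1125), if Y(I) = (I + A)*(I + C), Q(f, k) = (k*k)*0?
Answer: -1/9819 ≈ -0.00010184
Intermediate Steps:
C = 342 (C = -6*(-57) = 342)
Q(f, k) = 0 (Q(f, k) = k²*0 = 0)
Y(I) = (-32 + I)*(342 + I) (Y(I) = (I - 32)*(I + 342) = (-32 + I)*(342 + I))
1/(Y(Q(-4, 0)) + 1125) = 1/((-10944 + 0² + 310*0) + 1125) = 1/((-10944 + 0 + 0) + 1125) = 1/(-10944 + 1125) = 1/(-9819) = -1/9819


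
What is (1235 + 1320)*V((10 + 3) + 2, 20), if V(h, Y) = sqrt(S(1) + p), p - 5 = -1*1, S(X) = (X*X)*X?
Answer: 2555*sqrt(5) ≈ 5713.2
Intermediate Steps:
S(X) = X**3 (S(X) = X**2*X = X**3)
p = 4 (p = 5 - 1*1 = 5 - 1 = 4)
V(h, Y) = sqrt(5) (V(h, Y) = sqrt(1**3 + 4) = sqrt(1 + 4) = sqrt(5))
(1235 + 1320)*V((10 + 3) + 2, 20) = (1235 + 1320)*sqrt(5) = 2555*sqrt(5)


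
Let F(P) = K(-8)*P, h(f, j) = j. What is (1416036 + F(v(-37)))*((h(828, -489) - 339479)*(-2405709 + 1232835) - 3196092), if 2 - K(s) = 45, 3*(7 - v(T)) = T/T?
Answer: 564510837694767040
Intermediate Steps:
v(T) = 20/3 (v(T) = 7 - T/(3*T) = 7 - ⅓*1 = 7 - ⅓ = 20/3)
K(s) = -43 (K(s) = 2 - 1*45 = 2 - 45 = -43)
F(P) = -43*P
(1416036 + F(v(-37)))*((h(828, -489) - 339479)*(-2405709 + 1232835) - 3196092) = (1416036 - 43*20/3)*((-489 - 339479)*(-2405709 + 1232835) - 3196092) = (1416036 - 860/3)*(-339968*(-1172874) - 3196092) = 4247248*(398739628032 - 3196092)/3 = (4247248/3)*398736431940 = 564510837694767040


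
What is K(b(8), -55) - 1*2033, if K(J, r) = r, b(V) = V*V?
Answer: -2088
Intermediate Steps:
b(V) = V²
K(b(8), -55) - 1*2033 = -55 - 1*2033 = -55 - 2033 = -2088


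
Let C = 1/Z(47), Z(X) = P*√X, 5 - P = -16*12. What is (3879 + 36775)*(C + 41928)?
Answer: 1704540912 + 40654*√47/9259 ≈ 1.7045e+9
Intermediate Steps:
P = 197 (P = 5 - (-16)*12 = 5 - 1*(-192) = 5 + 192 = 197)
Z(X) = 197*√X
C = √47/9259 (C = 1/(197*√47) = √47/9259 ≈ 0.00074043)
(3879 + 36775)*(C + 41928) = (3879 + 36775)*(√47/9259 + 41928) = 40654*(41928 + √47/9259) = 1704540912 + 40654*√47/9259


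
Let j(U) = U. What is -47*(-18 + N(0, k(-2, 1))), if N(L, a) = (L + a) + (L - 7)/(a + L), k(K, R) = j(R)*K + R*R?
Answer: 564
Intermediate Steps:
k(K, R) = R² + K*R (k(K, R) = R*K + R*R = K*R + R² = R² + K*R)
N(L, a) = L + a + (-7 + L)/(L + a) (N(L, a) = (L + a) + (-7 + L)/(L + a) = L + a + (-7 + L)/(L + a))
-47*(-18 + N(0, k(-2, 1))) = -47*(-18 + (-7 + 0 + 0² + (1*(-2 + 1))² + 2*0*(1*(-2 + 1)))/(0 + 1*(-2 + 1))) = -47*(-18 + (-7 + 0 + 0 + (1*(-1))² + 2*0*(1*(-1)))/(0 + 1*(-1))) = -47*(-18 + (-7 + 0 + 0 + (-1)² + 2*0*(-1))/(0 - 1)) = -47*(-18 + (-7 + 0 + 0 + 1 + 0)/(-1)) = -47*(-18 - 1*(-6)) = -47*(-18 + 6) = -47*(-12) = 564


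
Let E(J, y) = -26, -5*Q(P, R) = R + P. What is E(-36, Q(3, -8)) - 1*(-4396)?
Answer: 4370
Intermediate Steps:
Q(P, R) = -P/5 - R/5 (Q(P, R) = -(R + P)/5 = -(P + R)/5 = -P/5 - R/5)
E(-36, Q(3, -8)) - 1*(-4396) = -26 - 1*(-4396) = -26 + 4396 = 4370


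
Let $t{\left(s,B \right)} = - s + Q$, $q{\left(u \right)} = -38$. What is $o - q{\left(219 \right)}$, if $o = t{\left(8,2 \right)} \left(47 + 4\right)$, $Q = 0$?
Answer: $-370$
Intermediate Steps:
$t{\left(s,B \right)} = - s$ ($t{\left(s,B \right)} = - s + 0 = - s$)
$o = -408$ ($o = \left(-1\right) 8 \left(47 + 4\right) = \left(-8\right) 51 = -408$)
$o - q{\left(219 \right)} = -408 - -38 = -408 + 38 = -370$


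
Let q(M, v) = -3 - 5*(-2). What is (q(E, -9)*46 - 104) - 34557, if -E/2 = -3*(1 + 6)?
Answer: -34339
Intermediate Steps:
E = 42 (E = -(-6)*(1 + 6) = -(-6)*7 = -2*(-21) = 42)
q(M, v) = 7 (q(M, v) = -3 + 10 = 7)
(q(E, -9)*46 - 104) - 34557 = (7*46 - 104) - 34557 = (322 - 104) - 34557 = 218 - 34557 = -34339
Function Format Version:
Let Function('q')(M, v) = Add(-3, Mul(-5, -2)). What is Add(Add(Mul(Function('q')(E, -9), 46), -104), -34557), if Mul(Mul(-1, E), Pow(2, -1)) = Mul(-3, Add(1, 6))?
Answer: -34339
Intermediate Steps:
E = 42 (E = Mul(-2, Mul(-3, Add(1, 6))) = Mul(-2, Mul(-3, 7)) = Mul(-2, -21) = 42)
Function('q')(M, v) = 7 (Function('q')(M, v) = Add(-3, 10) = 7)
Add(Add(Mul(Function('q')(E, -9), 46), -104), -34557) = Add(Add(Mul(7, 46), -104), -34557) = Add(Add(322, -104), -34557) = Add(218, -34557) = -34339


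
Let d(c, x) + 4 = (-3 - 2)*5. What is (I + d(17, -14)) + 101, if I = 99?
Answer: 171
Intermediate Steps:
d(c, x) = -29 (d(c, x) = -4 + (-3 - 2)*5 = -4 - 5*5 = -4 - 25 = -29)
(I + d(17, -14)) + 101 = (99 - 29) + 101 = 70 + 101 = 171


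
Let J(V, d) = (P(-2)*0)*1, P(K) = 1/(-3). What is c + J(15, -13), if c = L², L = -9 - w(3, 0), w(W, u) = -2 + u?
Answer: 49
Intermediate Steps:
P(K) = -⅓
J(V, d) = 0 (J(V, d) = -⅓*0*1 = 0*1 = 0)
L = -7 (L = -9 - (-2 + 0) = -9 - 1*(-2) = -9 + 2 = -7)
c = 49 (c = (-7)² = 49)
c + J(15, -13) = 49 + 0 = 49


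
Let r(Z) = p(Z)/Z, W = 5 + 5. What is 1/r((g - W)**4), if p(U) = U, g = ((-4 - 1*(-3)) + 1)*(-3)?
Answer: 1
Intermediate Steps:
W = 10
g = 0 (g = ((-4 + 3) + 1)*(-3) = (-1 + 1)*(-3) = 0*(-3) = 0)
r(Z) = 1 (r(Z) = Z/Z = 1)
1/r((g - W)**4) = 1/1 = 1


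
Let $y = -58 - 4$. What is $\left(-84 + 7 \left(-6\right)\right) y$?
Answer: $7812$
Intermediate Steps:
$y = -62$ ($y = -58 - 4 = -62$)
$\left(-84 + 7 \left(-6\right)\right) y = \left(-84 + 7 \left(-6\right)\right) \left(-62\right) = \left(-84 - 42\right) \left(-62\right) = \left(-126\right) \left(-62\right) = 7812$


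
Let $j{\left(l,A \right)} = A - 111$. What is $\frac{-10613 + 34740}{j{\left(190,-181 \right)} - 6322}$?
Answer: $- \frac{24127}{6614} \approx -3.6479$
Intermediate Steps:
$j{\left(l,A \right)} = -111 + A$
$\frac{-10613 + 34740}{j{\left(190,-181 \right)} - 6322} = \frac{-10613 + 34740}{\left(-111 - 181\right) - 6322} = \frac{24127}{-292 - 6322} = \frac{24127}{-6614} = 24127 \left(- \frac{1}{6614}\right) = - \frac{24127}{6614}$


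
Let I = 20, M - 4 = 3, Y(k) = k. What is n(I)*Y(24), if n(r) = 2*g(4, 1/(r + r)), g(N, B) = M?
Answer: 336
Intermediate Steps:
M = 7 (M = 4 + 3 = 7)
g(N, B) = 7
n(r) = 14 (n(r) = 2*7 = 14)
n(I)*Y(24) = 14*24 = 336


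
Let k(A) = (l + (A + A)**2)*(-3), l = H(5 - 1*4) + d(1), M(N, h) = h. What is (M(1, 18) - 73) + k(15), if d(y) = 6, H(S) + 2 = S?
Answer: -2770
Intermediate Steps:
H(S) = -2 + S
l = 5 (l = (-2 + (5 - 1*4)) + 6 = (-2 + (5 - 4)) + 6 = (-2 + 1) + 6 = -1 + 6 = 5)
k(A) = -15 - 12*A**2 (k(A) = (5 + (A + A)**2)*(-3) = (5 + (2*A)**2)*(-3) = (5 + 4*A**2)*(-3) = -15 - 12*A**2)
(M(1, 18) - 73) + k(15) = (18 - 73) + (-15 - 12*15**2) = -55 + (-15 - 12*225) = -55 + (-15 - 2700) = -55 - 2715 = -2770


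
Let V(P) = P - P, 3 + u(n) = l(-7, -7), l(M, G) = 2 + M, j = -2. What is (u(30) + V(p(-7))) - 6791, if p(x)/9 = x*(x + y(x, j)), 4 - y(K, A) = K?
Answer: -6799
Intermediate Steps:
y(K, A) = 4 - K
p(x) = 36*x (p(x) = 9*(x*(x + (4 - x))) = 9*(x*4) = 9*(4*x) = 36*x)
u(n) = -8 (u(n) = -3 + (2 - 7) = -3 - 5 = -8)
V(P) = 0
(u(30) + V(p(-7))) - 6791 = (-8 + 0) - 6791 = -8 - 6791 = -6799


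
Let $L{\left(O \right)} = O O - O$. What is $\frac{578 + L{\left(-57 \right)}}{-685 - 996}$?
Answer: $- \frac{3884}{1681} \approx -2.3105$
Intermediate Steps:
$L{\left(O \right)} = O^{2} - O$
$\frac{578 + L{\left(-57 \right)}}{-685 - 996} = \frac{578 - 57 \left(-1 - 57\right)}{-685 - 996} = \frac{578 - -3306}{-1681} = \left(578 + 3306\right) \left(- \frac{1}{1681}\right) = 3884 \left(- \frac{1}{1681}\right) = - \frac{3884}{1681}$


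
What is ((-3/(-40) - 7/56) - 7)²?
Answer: 19881/400 ≈ 49.703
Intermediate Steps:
((-3/(-40) - 7/56) - 7)² = ((-3*(-1/40) - 7*1/56) - 7)² = ((3/40 - ⅛) - 7)² = (-1/20 - 7)² = (-141/20)² = 19881/400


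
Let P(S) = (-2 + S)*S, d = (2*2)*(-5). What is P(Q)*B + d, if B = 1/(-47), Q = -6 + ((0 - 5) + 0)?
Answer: -1083/47 ≈ -23.043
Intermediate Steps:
Q = -11 (Q = -6 + (-5 + 0) = -6 - 5 = -11)
d = -20 (d = 4*(-5) = -20)
P(S) = S*(-2 + S)
B = -1/47 ≈ -0.021277
P(Q)*B + d = -11*(-2 - 11)*(-1/47) - 20 = -11*(-13)*(-1/47) - 20 = 143*(-1/47) - 20 = -143/47 - 20 = -1083/47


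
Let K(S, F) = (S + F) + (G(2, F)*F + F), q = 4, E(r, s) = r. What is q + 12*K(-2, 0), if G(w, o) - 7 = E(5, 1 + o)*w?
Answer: -20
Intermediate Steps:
G(w, o) = 7 + 5*w
K(S, F) = S + 19*F (K(S, F) = (S + F) + ((7 + 5*2)*F + F) = (F + S) + ((7 + 10)*F + F) = (F + S) + (17*F + F) = (F + S) + 18*F = S + 19*F)
q + 12*K(-2, 0) = 4 + 12*(-2 + 19*0) = 4 + 12*(-2 + 0) = 4 + 12*(-2) = 4 - 24 = -20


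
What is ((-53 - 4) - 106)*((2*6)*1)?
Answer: -1956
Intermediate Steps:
((-53 - 4) - 106)*((2*6)*1) = (-57 - 106)*(12*1) = -163*12 = -1956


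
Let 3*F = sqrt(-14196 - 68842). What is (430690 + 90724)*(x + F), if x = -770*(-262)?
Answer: 105190060360 + 521414*I*sqrt(83038)/3 ≈ 1.0519e+11 + 5.0084e+7*I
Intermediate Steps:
F = I*sqrt(83038)/3 (F = sqrt(-14196 - 68842)/3 = sqrt(-83038)/3 = (I*sqrt(83038))/3 = I*sqrt(83038)/3 ≈ 96.054*I)
x = 201740
(430690 + 90724)*(x + F) = (430690 + 90724)*(201740 + I*sqrt(83038)/3) = 521414*(201740 + I*sqrt(83038)/3) = 105190060360 + 521414*I*sqrt(83038)/3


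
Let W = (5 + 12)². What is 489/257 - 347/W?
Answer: 52142/74273 ≈ 0.70203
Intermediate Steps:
W = 289 (W = 17² = 289)
489/257 - 347/W = 489/257 - 347/289 = 52142/74273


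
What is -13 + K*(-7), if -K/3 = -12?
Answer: -265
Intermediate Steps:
K = 36 (K = -3*(-12) = 36)
-13 + K*(-7) = -13 + 36*(-7) = -13 - 252 = -265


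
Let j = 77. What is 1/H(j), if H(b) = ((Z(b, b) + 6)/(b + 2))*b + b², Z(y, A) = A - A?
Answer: 79/468853 ≈ 0.00016850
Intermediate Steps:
Z(y, A) = 0
H(b) = b² + 6*b/(2 + b) (H(b) = ((0 + 6)/(b + 2))*b + b² = (6/(2 + b))*b + b² = 6*b/(2 + b) + b² = b² + 6*b/(2 + b))
1/H(j) = 1/(77*(6 + 77² + 2*77)/(2 + 77)) = 1/(77*(6 + 5929 + 154)/79) = 1/(77*(1/79)*6089) = 1/(468853/79) = 79/468853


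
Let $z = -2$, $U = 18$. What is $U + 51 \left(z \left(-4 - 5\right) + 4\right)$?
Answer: $1140$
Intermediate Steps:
$U + 51 \left(z \left(-4 - 5\right) + 4\right) = 18 + 51 \left(- 2 \left(-4 - 5\right) + 4\right) = 18 + 51 \left(\left(-2\right) \left(-9\right) + 4\right) = 18 + 51 \left(18 + 4\right) = 18 + 51 \cdot 22 = 18 + 1122 = 1140$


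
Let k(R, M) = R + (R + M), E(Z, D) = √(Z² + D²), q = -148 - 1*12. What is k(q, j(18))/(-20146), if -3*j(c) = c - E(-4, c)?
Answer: 163/10073 - √85/30219 ≈ 0.015877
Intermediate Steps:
q = -160 (q = -148 - 12 = -160)
E(Z, D) = √(D² + Z²)
j(c) = -c/3 + √(16 + c²)/3 (j(c) = -(c - √(c² + (-4)²))/3 = -(c - √(c² + 16))/3 = -(c - √(16 + c²))/3 = -c/3 + √(16 + c²)/3)
k(R, M) = M + 2*R (k(R, M) = R + (M + R) = M + 2*R)
k(q, j(18))/(-20146) = ((-⅓*18 + √(16 + 18²)/3) + 2*(-160))/(-20146) = ((-6 + √(16 + 324)/3) - 320)*(-1/20146) = ((-6 + √340/3) - 320)*(-1/20146) = ((-6 + (2*√85)/3) - 320)*(-1/20146) = ((-6 + 2*√85/3) - 320)*(-1/20146) = (-326 + 2*√85/3)*(-1/20146) = 163/10073 - √85/30219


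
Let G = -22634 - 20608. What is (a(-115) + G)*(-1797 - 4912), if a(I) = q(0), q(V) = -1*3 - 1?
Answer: 290137414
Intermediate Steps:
q(V) = -4 (q(V) = -3 - 1 = -4)
a(I) = -4
G = -43242
(a(-115) + G)*(-1797 - 4912) = (-4 - 43242)*(-1797 - 4912) = -43246*(-6709) = 290137414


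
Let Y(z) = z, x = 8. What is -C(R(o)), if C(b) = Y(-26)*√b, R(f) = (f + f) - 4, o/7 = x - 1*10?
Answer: 104*I*√2 ≈ 147.08*I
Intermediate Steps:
o = -14 (o = 7*(8 - 1*10) = 7*(8 - 10) = 7*(-2) = -14)
R(f) = -4 + 2*f (R(f) = 2*f - 4 = -4 + 2*f)
C(b) = -26*√b
-C(R(o)) = -(-26)*√(-4 + 2*(-14)) = -(-26)*√(-4 - 28) = -(-26)*√(-32) = -(-26)*4*I*√2 = -(-104)*I*√2 = 104*I*√2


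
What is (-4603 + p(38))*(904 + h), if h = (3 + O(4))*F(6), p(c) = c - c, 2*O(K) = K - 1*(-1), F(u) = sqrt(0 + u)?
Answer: -4161112 - 50633*sqrt(6)/2 ≈ -4.2231e+6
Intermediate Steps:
F(u) = sqrt(u)
O(K) = 1/2 + K/2 (O(K) = (K - 1*(-1))/2 = (K + 1)/2 = (1 + K)/2 = 1/2 + K/2)
p(c) = 0
h = 11*sqrt(6)/2 (h = (3 + (1/2 + (1/2)*4))*sqrt(6) = (3 + (1/2 + 2))*sqrt(6) = (3 + 5/2)*sqrt(6) = 11*sqrt(6)/2 ≈ 13.472)
(-4603 + p(38))*(904 + h) = (-4603 + 0)*(904 + 11*sqrt(6)/2) = -4603*(904 + 11*sqrt(6)/2) = -4161112 - 50633*sqrt(6)/2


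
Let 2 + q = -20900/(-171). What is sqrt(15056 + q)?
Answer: sqrt(136586)/3 ≈ 123.19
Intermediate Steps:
q = 1082/9 (q = -2 - 20900/(-171) = -2 - 20900*(-1)/171 = -2 - 209*(-100/171) = -2 + 1100/9 = 1082/9 ≈ 120.22)
sqrt(15056 + q) = sqrt(15056 + 1082/9) = sqrt(136586/9) = sqrt(136586)/3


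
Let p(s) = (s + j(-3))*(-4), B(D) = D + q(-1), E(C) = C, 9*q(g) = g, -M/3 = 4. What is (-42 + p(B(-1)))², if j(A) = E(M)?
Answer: 8836/81 ≈ 109.09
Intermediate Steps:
M = -12 (M = -3*4 = -12)
q(g) = g/9
j(A) = -12
B(D) = -⅑ + D (B(D) = D + (⅑)*(-1) = D - ⅑ = -⅑ + D)
p(s) = 48 - 4*s (p(s) = (s - 12)*(-4) = (-12 + s)*(-4) = 48 - 4*s)
(-42 + p(B(-1)))² = (-42 + (48 - 4*(-⅑ - 1)))² = (-42 + (48 - 4*(-10/9)))² = (-42 + (48 + 40/9))² = (-42 + 472/9)² = (94/9)² = 8836/81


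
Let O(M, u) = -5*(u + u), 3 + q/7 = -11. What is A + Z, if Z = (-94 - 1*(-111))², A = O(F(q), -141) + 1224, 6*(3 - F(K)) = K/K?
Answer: 2923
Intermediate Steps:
q = -98 (q = -21 + 7*(-11) = -21 - 77 = -98)
F(K) = 17/6 (F(K) = 3 - K/(6*K) = 3 - ⅙*1 = 3 - ⅙ = 17/6)
O(M, u) = -10*u
A = 2634 (A = -10*(-141) + 1224 = 1410 + 1224 = 2634)
Z = 289 (Z = (-94 + 111)² = 17² = 289)
A + Z = 2634 + 289 = 2923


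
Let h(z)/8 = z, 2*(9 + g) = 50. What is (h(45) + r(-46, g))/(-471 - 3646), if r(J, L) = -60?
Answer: -300/4117 ≈ -0.072869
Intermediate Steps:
g = 16 (g = -9 + (1/2)*50 = -9 + 25 = 16)
h(z) = 8*z
(h(45) + r(-46, g))/(-471 - 3646) = (8*45 - 60)/(-471 - 3646) = (360 - 60)/(-4117) = 300*(-1/4117) = -300/4117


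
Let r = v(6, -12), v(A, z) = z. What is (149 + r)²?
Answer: 18769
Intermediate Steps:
r = -12
(149 + r)² = (149 - 12)² = 137² = 18769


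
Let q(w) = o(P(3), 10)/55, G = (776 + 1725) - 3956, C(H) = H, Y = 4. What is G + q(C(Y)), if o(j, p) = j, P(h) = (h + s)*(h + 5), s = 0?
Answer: -80001/55 ≈ -1454.6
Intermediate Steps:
P(h) = h*(5 + h) (P(h) = (h + 0)*(h + 5) = h*(5 + h))
G = -1455 (G = 2501 - 3956 = -1455)
q(w) = 24/55 (q(w) = (3*(5 + 3))/55 = (3*8)*(1/55) = 24*(1/55) = 24/55)
G + q(C(Y)) = -1455 + 24/55 = -80001/55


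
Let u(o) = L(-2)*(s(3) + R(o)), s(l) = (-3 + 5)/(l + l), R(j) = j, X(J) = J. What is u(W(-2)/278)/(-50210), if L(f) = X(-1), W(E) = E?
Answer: 68/10468785 ≈ 6.4955e-6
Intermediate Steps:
s(l) = 1/l (s(l) = 2/((2*l)) = 2*(1/(2*l)) = 1/l)
L(f) = -1
u(o) = -1/3 - o (u(o) = -(1/3 + o) = -1/3 - o)
u(W(-2)/278)/(-50210) = (-1/3 - (-2)/278)/(-50210) = (-1/3 - (-2)/278)*(-1/50210) = (-1/3 - 1*(-1/139))*(-1/50210) = (-1/3 + 1/139)*(-1/50210) = -136/417*(-1/50210) = 68/10468785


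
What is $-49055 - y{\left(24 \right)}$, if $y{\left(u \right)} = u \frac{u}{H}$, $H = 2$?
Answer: $-49343$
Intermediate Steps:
$y{\left(u \right)} = \frac{u^{2}}{2}$ ($y{\left(u \right)} = u \frac{u}{2} = \frac{u^{2}}{2}$)
$-49055 - y{\left(24 \right)} = -49055 - \frac{24^{2}}{2} = -49055 - \frac{1}{2} \cdot 576 = -49055 - 288 = -49343$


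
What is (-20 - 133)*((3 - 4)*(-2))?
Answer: -306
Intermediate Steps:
(-20 - 133)*((3 - 4)*(-2)) = -(-153)*(-2) = -153*2 = -306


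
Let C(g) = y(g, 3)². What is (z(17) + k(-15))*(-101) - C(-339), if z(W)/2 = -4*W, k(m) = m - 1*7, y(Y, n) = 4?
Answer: 15942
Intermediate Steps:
k(m) = -7 + m (k(m) = m - 7 = -7 + m)
z(W) = -8*W (z(W) = 2*(-4*W) = -8*W)
C(g) = 16 (C(g) = 4² = 16)
(z(17) + k(-15))*(-101) - C(-339) = (-8*17 + (-7 - 15))*(-101) - 1*16 = (-136 - 22)*(-101) - 16 = -158*(-101) - 16 = 15958 - 16 = 15942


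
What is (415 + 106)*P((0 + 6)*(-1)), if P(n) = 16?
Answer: 8336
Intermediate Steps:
(415 + 106)*P((0 + 6)*(-1)) = (415 + 106)*16 = 521*16 = 8336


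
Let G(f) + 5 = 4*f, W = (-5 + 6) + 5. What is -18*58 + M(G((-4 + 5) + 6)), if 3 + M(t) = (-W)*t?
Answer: -1185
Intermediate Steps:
W = 6 (W = 1 + 5 = 6)
G(f) = -5 + 4*f
M(t) = -3 - 6*t (M(t) = -3 + (-1*6)*t = -3 - 6*t)
-18*58 + M(G((-4 + 5) + 6)) = -18*58 + (-3 - 6*(-5 + 4*((-4 + 5) + 6))) = -1044 + (-3 - 6*(-5 + 4*(1 + 6))) = -1044 + (-3 - 6*(-5 + 4*7)) = -1044 + (-3 - 6*(-5 + 28)) = -1044 + (-3 - 6*23) = -1044 + (-3 - 138) = -1044 - 141 = -1185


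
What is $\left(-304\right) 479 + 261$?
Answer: $-145355$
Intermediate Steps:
$\left(-304\right) 479 + 261 = -145616 + 261 = -145355$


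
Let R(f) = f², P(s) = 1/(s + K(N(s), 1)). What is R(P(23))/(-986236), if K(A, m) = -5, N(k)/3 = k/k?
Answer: -1/319540464 ≈ -3.1295e-9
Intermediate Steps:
N(k) = 3 (N(k) = 3*(k/k) = 3*1 = 3)
P(s) = 1/(-5 + s) (P(s) = 1/(s - 5) = 1/(-5 + s))
R(P(23))/(-986236) = (1/(-5 + 23))²/(-986236) = (1/18)²*(-1/986236) = (1/324)*(-1/986236) = -1/319540464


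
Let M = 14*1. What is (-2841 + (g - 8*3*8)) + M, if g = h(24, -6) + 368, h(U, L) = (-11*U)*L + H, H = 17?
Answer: -1050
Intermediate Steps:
h(U, L) = 17 - 11*L*U (h(U, L) = (-11*U)*L + 17 = -11*L*U + 17 = 17 - 11*L*U)
g = 1969 (g = (17 - 11*(-6)*24) + 368 = (17 + 1584) + 368 = 1601 + 368 = 1969)
M = 14
(-2841 + (g - 8*3*8)) + M = (-2841 + (1969 - 8*3*8)) + 14 = (-2841 + (1969 - 24*8)) + 14 = (-2841 + (1969 - 192)) + 14 = (-2841 + 1777) + 14 = -1064 + 14 = -1050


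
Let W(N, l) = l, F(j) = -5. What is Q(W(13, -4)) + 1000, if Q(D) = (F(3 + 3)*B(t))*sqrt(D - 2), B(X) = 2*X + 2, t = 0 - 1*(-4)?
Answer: 1000 - 50*I*sqrt(6) ≈ 1000.0 - 122.47*I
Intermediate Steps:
t = 4 (t = 0 + 4 = 4)
B(X) = 2 + 2*X
Q(D) = -50*sqrt(-2 + D) (Q(D) = (-5*(2 + 2*4))*sqrt(D - 2) = (-5*(2 + 8))*sqrt(-2 + D) = (-5*10)*sqrt(-2 + D) = -50*sqrt(-2 + D))
Q(W(13, -4)) + 1000 = -50*sqrt(-2 - 4) + 1000 = -50*I*sqrt(6) + 1000 = 1000 - 50*I*sqrt(6)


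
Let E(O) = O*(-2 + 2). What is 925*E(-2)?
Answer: 0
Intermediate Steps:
E(O) = 0 (E(O) = O*0 = 0)
925*E(-2) = 925*0 = 0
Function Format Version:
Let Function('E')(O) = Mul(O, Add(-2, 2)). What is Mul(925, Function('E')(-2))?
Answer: 0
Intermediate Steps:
Function('E')(O) = 0 (Function('E')(O) = Mul(O, 0) = 0)
Mul(925, Function('E')(-2)) = Mul(925, 0) = 0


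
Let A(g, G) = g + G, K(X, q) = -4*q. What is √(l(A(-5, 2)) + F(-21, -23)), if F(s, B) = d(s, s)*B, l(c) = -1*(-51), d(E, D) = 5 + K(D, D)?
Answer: 2*I*√499 ≈ 44.677*I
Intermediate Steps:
A(g, G) = G + g
d(E, D) = 5 - 4*D
l(c) = 51
F(s, B) = B*(5 - 4*s) (F(s, B) = (5 - 4*s)*B = B*(5 - 4*s))
√(l(A(-5, 2)) + F(-21, -23)) = √(51 - 23*(5 - 4*(-21))) = √(51 - 23*(5 + 84)) = √(51 - 23*89) = √(51 - 2047) = √(-1996) = 2*I*√499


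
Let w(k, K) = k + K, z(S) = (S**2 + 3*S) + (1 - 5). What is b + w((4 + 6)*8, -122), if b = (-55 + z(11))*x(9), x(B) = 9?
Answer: 813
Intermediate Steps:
z(S) = -4 + S**2 + 3*S (z(S) = (S**2 + 3*S) - 4 = -4 + S**2 + 3*S)
w(k, K) = K + k
b = 855 (b = (-55 + (-4 + 11**2 + 3*11))*9 = (-55 + (-4 + 121 + 33))*9 = (-55 + 150)*9 = 95*9 = 855)
b + w((4 + 6)*8, -122) = 855 + (-122 + (4 + 6)*8) = 855 + (-122 + 10*8) = 855 + (-122 + 80) = 855 - 42 = 813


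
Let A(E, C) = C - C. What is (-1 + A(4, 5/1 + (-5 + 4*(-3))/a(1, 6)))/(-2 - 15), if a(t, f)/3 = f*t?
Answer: 1/17 ≈ 0.058824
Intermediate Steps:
a(t, f) = 3*f*t (a(t, f) = 3*(f*t) = 3*f*t)
A(E, C) = 0
(-1 + A(4, 5/1 + (-5 + 4*(-3))/a(1, 6)))/(-2 - 15) = (-1 + 0)/(-2 - 15) = -1/(-17) = -1/17*(-1) = 1/17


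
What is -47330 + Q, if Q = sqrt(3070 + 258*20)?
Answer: -47330 + sqrt(8230) ≈ -47239.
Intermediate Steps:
Q = sqrt(8230) (Q = sqrt(3070 + 5160) = sqrt(8230) ≈ 90.719)
-47330 + Q = -47330 + sqrt(8230)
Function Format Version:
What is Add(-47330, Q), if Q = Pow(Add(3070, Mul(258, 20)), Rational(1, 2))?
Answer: Add(-47330, Pow(8230, Rational(1, 2))) ≈ -47239.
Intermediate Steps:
Q = Pow(8230, Rational(1, 2)) (Q = Pow(Add(3070, 5160), Rational(1, 2)) = Pow(8230, Rational(1, 2)) ≈ 90.719)
Add(-47330, Q) = Add(-47330, Pow(8230, Rational(1, 2)))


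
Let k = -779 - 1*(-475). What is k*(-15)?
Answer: 4560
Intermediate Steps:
k = -304 (k = -779 + 475 = -304)
k*(-15) = -304*(-15) = 4560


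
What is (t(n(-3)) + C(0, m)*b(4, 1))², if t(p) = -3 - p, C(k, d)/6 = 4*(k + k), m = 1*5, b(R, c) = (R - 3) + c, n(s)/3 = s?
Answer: 36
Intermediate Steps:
n(s) = 3*s
b(R, c) = -3 + R + c (b(R, c) = (-3 + R) + c = -3 + R + c)
m = 5
C(k, d) = 48*k (C(k, d) = 6*(4*(k + k)) = 6*(4*(2*k)) = 6*(8*k) = 48*k)
(t(n(-3)) + C(0, m)*b(4, 1))² = ((-3 - 3*(-3)) + (48*0)*(-3 + 4 + 1))² = ((-3 - 1*(-9)) + 0*2)² = ((-3 + 9) + 0)² = (6 + 0)² = 6² = 36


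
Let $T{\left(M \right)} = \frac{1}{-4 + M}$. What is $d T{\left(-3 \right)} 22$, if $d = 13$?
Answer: $- \frac{286}{7} \approx -40.857$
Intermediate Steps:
$d T{\left(-3 \right)} 22 = \frac{13}{-4 - 3} \cdot 22 = \frac{13}{-7} \cdot 22 = 13 \left(- \frac{1}{7}\right) 22 = \left(- \frac{13}{7}\right) 22 = - \frac{286}{7}$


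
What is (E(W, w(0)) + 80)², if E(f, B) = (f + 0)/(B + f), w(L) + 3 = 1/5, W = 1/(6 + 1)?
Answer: 55279225/8649 ≈ 6391.4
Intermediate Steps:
W = ⅐ (W = 1/7 = ⅐ ≈ 0.14286)
w(L) = -14/5 (w(L) = -3 + 1/5 = -3 + ⅕ = -14/5)
E(f, B) = f/(B + f)
(E(W, w(0)) + 80)² = (1/(7*(-14/5 + ⅐)) + 80)² = (1/(7*(-93/35)) + 80)² = ((⅐)*(-35/93) + 80)² = (-5/93 + 80)² = (7435/93)² = 55279225/8649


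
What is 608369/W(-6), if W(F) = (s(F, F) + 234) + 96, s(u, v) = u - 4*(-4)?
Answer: 608369/340 ≈ 1789.3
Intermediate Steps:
s(u, v) = 16 + u (s(u, v) = u + 16 = 16 + u)
W(F) = 346 + F (W(F) = ((16 + F) + 234) + 96 = (250 + F) + 96 = 346 + F)
608369/W(-6) = 608369/(346 - 6) = 608369/340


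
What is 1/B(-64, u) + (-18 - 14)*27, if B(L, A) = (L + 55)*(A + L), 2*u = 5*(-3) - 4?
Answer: -1143070/1323 ≈ -864.00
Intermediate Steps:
u = -19/2 (u = (5*(-3) - 4)/2 = (-15 - 4)/2 = (1/2)*(-19) = -19/2 ≈ -9.5000)
B(L, A) = (55 + L)*(A + L)
1/B(-64, u) + (-18 - 14)*27 = 1/((-64)**2 + 55*(-19/2) + 55*(-64) - 19/2*(-64)) + (-18 - 14)*27 = 1/(4096 - 1045/2 - 3520 + 608) - 32*27 = 1/(1323/2) - 864 = 2/1323 - 864 = -1143070/1323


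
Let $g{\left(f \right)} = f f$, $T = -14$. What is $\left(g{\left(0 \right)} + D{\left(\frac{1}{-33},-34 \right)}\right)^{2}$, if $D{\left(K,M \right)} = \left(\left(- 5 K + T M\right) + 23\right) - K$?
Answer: $\frac{30151081}{121} \approx 2.4918 \cdot 10^{5}$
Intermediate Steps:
$g{\left(f \right)} = f^{2}$
$D{\left(K,M \right)} = 23 - 14 M - 6 K$ ($D{\left(K,M \right)} = \left(\left(- 5 K - 14 M\right) + 23\right) - K = \left(\left(- 14 M - 5 K\right) + 23\right) - K = \left(23 - 14 M - 5 K\right) - K = 23 - 14 M - 6 K$)
$\left(g{\left(0 \right)} + D{\left(\frac{1}{-33},-34 \right)}\right)^{2} = \left(0^{2} - \left(-499 - \frac{2}{11}\right)\right)^{2} = \left(0 + \left(23 + 476 - - \frac{2}{11}\right)\right)^{2} = \left(0 + \left(23 + 476 + \frac{2}{11}\right)\right)^{2} = \left(0 + \frac{5491}{11}\right)^{2} = \left(\frac{5491}{11}\right)^{2} = \frac{30151081}{121}$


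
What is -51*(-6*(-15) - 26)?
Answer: -3264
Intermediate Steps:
-51*(-6*(-15) - 26) = -51*(90 - 26) = -51*64 = -3264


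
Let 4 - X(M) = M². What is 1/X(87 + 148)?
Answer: -1/55221 ≈ -1.8109e-5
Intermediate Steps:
X(M) = 4 - M²
1/X(87 + 148) = 1/(4 - (87 + 148)²) = 1/(4 - 1*235²) = 1/(4 - 1*55225) = 1/(4 - 55225) = 1/(-55221) = -1/55221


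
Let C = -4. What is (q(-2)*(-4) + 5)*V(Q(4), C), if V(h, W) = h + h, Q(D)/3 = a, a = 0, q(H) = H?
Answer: 0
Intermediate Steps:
Q(D) = 0 (Q(D) = 3*0 = 0)
V(h, W) = 2*h
(q(-2)*(-4) + 5)*V(Q(4), C) = (-2*(-4) + 5)*(2*0) = (8 + 5)*0 = 13*0 = 0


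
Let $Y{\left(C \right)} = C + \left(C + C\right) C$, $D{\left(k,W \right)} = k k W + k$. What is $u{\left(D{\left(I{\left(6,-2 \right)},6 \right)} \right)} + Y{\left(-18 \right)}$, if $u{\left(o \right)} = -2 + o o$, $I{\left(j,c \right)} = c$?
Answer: $1112$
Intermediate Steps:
$D{\left(k,W \right)} = k + W k^{2}$ ($D{\left(k,W \right)} = k^{2} W + k = W k^{2} + k = k + W k^{2}$)
$u{\left(o \right)} = -2 + o^{2}$
$Y{\left(C \right)} = C + 2 C^{2}$ ($Y{\left(C \right)} = C + 2 C C = C + 2 C^{2}$)
$u{\left(D{\left(I{\left(6,-2 \right)},6 \right)} \right)} + Y{\left(-18 \right)} = \left(-2 + \left(- 2 \left(1 + 6 \left(-2\right)\right)\right)^{2}\right) - 18 \left(1 + 2 \left(-18\right)\right) = \left(-2 + \left(- 2 \left(1 - 12\right)\right)^{2}\right) - 18 \left(1 - 36\right) = \left(-2 + \left(\left(-2\right) \left(-11\right)\right)^{2}\right) - -630 = \left(-2 + 22^{2}\right) + 630 = \left(-2 + 484\right) + 630 = 482 + 630 = 1112$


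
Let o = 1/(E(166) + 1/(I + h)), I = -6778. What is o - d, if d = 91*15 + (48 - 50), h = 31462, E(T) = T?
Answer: -5584929151/4097545 ≈ -1363.0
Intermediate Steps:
o = 24684/4097545 (o = 1/(166 + 1/(-6778 + 31462)) = 1/(166 + 1/24684) = 1/(4097545/24684) = 24684/4097545 ≈ 0.0060241)
d = 1363 (d = 1365 - 2 = 1363)
o - d = 24684/4097545 - 1*1363 = 24684/4097545 - 1363 = -5584929151/4097545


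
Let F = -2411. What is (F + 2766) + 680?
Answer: 1035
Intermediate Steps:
(F + 2766) + 680 = (-2411 + 2766) + 680 = 355 + 680 = 1035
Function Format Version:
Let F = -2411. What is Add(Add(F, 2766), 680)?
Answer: 1035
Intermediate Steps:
Add(Add(F, 2766), 680) = Add(Add(-2411, 2766), 680) = Add(355, 680) = 1035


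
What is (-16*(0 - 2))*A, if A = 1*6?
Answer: 192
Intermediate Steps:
A = 6
(-16*(0 - 2))*A = -16*(0 - 2)*6 = -16*(-2)*6 = 32*6 = 192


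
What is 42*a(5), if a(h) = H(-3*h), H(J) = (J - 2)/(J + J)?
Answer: 119/5 ≈ 23.800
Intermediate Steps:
H(J) = (-2 + J)/(2*J) (H(J) = (-2 + J)/((2*J)) = (-2 + J)*(1/(2*J)) = (-2 + J)/(2*J))
a(h) = -(-2 - 3*h)/(6*h) (a(h) = (-2 - 3*h)/(2*((-3*h))) = (-1/(3*h))*(-2 - 3*h)/2 = -(-2 - 3*h)/(6*h))
42*a(5) = 42*((⅙)*(2 + 3*5)/5) = 42*((⅙)*(⅕)*(2 + 15)) = 42*((⅙)*(⅕)*17) = 42*(17/30) = 119/5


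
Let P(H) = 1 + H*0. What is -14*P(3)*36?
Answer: -504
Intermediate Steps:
P(H) = 1 (P(H) = 1 + 0 = 1)
-14*P(3)*36 = -14*1*36 = -14*36 = -504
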